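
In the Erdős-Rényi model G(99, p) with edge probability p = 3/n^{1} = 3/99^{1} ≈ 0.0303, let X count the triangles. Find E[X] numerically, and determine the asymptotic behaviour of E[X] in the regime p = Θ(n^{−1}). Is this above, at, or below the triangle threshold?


Number of potential triangles: C(99, 3) = 156849.
Each occurs with probability p³ ≈ (0.0303)³ ≈ 2.782647e-05.
By linearity: E[X] = C(99, 3)·p³ ≈ 156849 · 2.782647e-05 ≈ 4.3646.
Here α = 1, so p = 3/n is exactly at the triangle threshold p ~ 1/n. Asymptotically E[X] → c³/6 = 3³/6 = 9/2 ≈ 4.5000, a bounded constant. In this regime the triangle count is asymptotically Poisson(c³/6).

E[X] ≈ 4.3646; in regime p = Θ(1/n^{1}) E[X] stays bounded (at the triangle threshold p ~ 1/n).


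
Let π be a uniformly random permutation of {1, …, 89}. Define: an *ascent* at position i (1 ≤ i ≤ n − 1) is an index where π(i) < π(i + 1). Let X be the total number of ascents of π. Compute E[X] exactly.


Write X = Σ X_I over i = 1, …, 88, with X_I the indicator of one ascent.
There are 88 indicators.
For each fixed i, the pair (π(i), π(i+1)) is a uniformly random ordered pair of distinct values from {1, …, 89}; by symmetry P[π(i) < π(i+1)] = 1/2.
By linearity: E[X] = 88 · (1/2) = (89 − 1) · (1/2) = 44 ≈ 44.0000.

E[X] = 44 = 44.0000.


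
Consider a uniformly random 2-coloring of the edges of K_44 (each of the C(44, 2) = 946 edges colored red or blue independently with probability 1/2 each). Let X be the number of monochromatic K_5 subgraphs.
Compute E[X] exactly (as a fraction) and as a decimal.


Let X = Σ_S X_S over the C(44, 5) = 1086008 subsets S of size 5, where X_S = 1 if the K_5 on S is monochromatic.
For a fixed S, the K_5 on S has C(5, 2) = 10 edges. P[all 10 edges red] = (1/2)^10, and likewise for blue, so P[monochromatic] = 2·(1/2)^10 = 2^{1 − 10} = 1/512.
By linearity: E[X] = C(44, 5) · 2^{1 − 10} = 1086008 · 1/512 = 135751/64.
Numerically: E[X] ≈ 2121.1094.

E[X] = C(44,5)·2^(1−C(5,2)) = 135751/64 ≈ 2121.1094.


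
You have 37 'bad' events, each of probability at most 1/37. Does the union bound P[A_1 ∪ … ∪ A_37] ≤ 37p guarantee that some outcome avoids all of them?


Union bound: P[∪_{i=1}^{37} A_i] ≤ Σ_i P[A_i] ≤ 37·p = 37·(1/37) = 1.
Numerically: 1 ≈ 1.00000.
Is 1 < 1? NO.
Since the bound 1 is ≥ 1, the union bound is uninformative here; it does NOT by itself certify existence.

37·p = 1 ≈ 1.00000; existence NOT certified by the union bound.


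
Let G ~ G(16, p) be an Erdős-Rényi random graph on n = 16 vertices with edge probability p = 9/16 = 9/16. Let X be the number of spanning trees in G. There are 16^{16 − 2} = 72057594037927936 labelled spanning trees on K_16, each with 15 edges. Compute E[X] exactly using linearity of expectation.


K_16 has 16^{16 − 2} = 72057594037927936 labelled spanning trees.
For each such spanning tree H, let X_H = 1 if all 15 edges of H are present in G. Then P[X_H = 1] = p^{15} = (9/16)^{15} = 205891132094649/1152921504606846976.
Summing the indicators: E[X] = Σ_H E[X_H] = 72057594037927936 · p^{15} = 72057594037927936 · 205891132094649/1152921504606846976 = 205891132094649/16.
Numerically: E[X] ≈ 1.287e+13.

E[X] = 72057594037927936 · (9/16)^{15} = 205891132094649/16 ≈ 1.287e+13.


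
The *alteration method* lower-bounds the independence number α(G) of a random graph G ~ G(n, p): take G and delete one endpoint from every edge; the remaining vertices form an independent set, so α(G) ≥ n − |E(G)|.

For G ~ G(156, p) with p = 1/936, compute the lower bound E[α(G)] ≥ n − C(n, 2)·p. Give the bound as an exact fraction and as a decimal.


E[|E(G)|] = C(156, 2)·p = 12090 · (1/936) = 155/12.
E[α(G)] ≥ n − E[|E(G)|] = 156 − 155/12 = 1717/12.
Numerically: ≈ 143.0833.
(This is only a lower bound; the true E[α(G)] may be larger.)

E[α(G)] ≥ 1717/12 ≈ 143.0833.


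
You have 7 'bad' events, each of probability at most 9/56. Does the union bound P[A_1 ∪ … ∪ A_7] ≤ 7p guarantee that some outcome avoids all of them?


Union bound: P[∪_{i=1}^{7} A_i] ≤ Σ_i P[A_i] ≤ 7·p = 7·(9/56) = 9/8.
Numerically: 9/8 ≈ 1.12500.
Is 9/8 < 1? NO.
Since the bound 9/8 is ≥ 1, the union bound is uninformative here; it does NOT by itself certify existence.

7·p = 9/8 ≈ 1.12500; existence NOT certified by the union bound.


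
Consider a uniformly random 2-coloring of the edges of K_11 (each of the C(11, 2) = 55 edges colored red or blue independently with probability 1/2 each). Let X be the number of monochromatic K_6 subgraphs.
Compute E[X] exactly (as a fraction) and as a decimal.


Let X = Σ_S X_S over the C(11, 6) = 462 subsets S of size 6, where X_S = 1 if the K_6 on S is monochromatic.
For a fixed S, the K_6 on S has C(6, 2) = 15 edges. P[all 15 edges red] = (1/2)^15, and likewise for blue, so P[monochromatic] = 2·(1/2)^15 = 2^{1 − 15} = 1/16384.
Summing: E[X] = C(11, 6) · 2^{1 − 15} = 462 · 1/16384 = 231/8192.
Numerically: E[X] ≈ 0.02820.

E[X] = C(11,6)·2^(1−C(6,2)) = 231/8192 ≈ 0.02820.


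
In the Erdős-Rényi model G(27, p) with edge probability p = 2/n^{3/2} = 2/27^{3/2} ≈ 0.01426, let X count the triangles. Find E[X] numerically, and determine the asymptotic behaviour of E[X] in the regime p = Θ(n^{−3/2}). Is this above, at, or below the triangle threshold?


Number of potential triangles: C(27, 3) = 2925.
Each occurs with probability p³ ≈ (0.01426)³ ≈ 2.897030e-06.
By linearity: E[X] = C(27, 3)·p³ ≈ 2925 · 2.897030e-06 ≈ 0.0085.
Since α = 3/2 > 1, p = c/n^{3/2} = o(1/n) is below the triangle threshold p ~ 1/n. Asymptotically E[X] ~ (c³/6)·n^{3(1−α)} = (2³/6)·n^{-1.5} → 0, so by Markov's inequality G has no triangles w.h.p.

E[X] ≈ 0.0085; in regime p = Θ(1/n^{3/2}) E[X] tends to 0 (below the triangle threshold p ~ 1/n).


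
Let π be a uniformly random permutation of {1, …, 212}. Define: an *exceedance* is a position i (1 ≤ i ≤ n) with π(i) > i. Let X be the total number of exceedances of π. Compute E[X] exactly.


Write X = Σ_{i=1}^{212} X_i, where X_i = 1_{π(i) > i}.
For each fixed i, π(i) is uniform over {1, …, 212} (marginal of a uniform permutation), so P[π(i) > i] = (n − i)/n. Summing: Σ_{i=1}^{212} (n − i)/n = (0 + 1 + … + 211)/212 = 212(212 − 1)/(2·212) = (212 − 1)/2.
Hence E[X] = Σ_{i=1}^{212} (212 − i)/212 = 211/2 ≈ 105.500000.

E[X] = 211/2 = 105.500000.


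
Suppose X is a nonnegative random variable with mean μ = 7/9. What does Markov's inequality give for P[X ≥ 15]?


μ = E[X] = 7/9, a = 15.
Markov: P[X ≥ 15] ≤ μ/a = (7/9)/15 = 7/135.
Numerically: ≈ 0.0519.
(Since a = 15 > μ = 0.7778, the bound 7/135 is < 1 and informative.)

P[X ≥ 15] ≤ 7/135 ≈ 0.0519.


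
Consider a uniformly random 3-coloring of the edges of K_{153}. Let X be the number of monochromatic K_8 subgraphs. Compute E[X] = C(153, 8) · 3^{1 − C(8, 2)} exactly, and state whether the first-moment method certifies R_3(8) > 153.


E[X] = C(153, 8) · 3^{1 − 28} = 6183023199255 · 3^{−27} = 6183023199255/7625597484987.
As a reduced fraction: E[X] = 687002577695/847288609443 ≈ 0.8108.
Is E[X] < 1? YES.
Since E[X] < 1, there exists a 3-coloring of K_{153} with no monochromatic K_8; hence R_3(8) > 153.

E[X] = 687002577695/847288609443 ≈ 0.8108; E[X] < 1, so R_3(8) > 153.


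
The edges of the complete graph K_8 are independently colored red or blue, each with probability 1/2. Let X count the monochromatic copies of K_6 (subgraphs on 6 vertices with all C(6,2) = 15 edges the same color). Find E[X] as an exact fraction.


Let X = Σ_S X_S over the C(8, 6) = 28 subsets S of size 6, where X_S = 1 if the K_6 on S is monochromatic.
For a fixed S, the K_6 on S has C(6, 2) = 15 edges. P[all 15 edges red] = (1/2)^15, and likewise for blue, so P[monochromatic] = 2·(1/2)^15 = 2^{1 − 15} = 1/16384.
By linearity: E[X] = C(8, 6) · 2^{1 − 15} = 28 · 1/16384 = 7/4096.
Numerically: E[X] ≈ 0.002.

E[X] = C(8,6)·2^(1−C(6,2)) = 7/4096 ≈ 0.002.


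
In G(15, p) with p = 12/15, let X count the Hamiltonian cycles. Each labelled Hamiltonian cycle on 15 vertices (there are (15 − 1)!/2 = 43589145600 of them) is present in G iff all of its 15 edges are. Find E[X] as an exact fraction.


K_15 has (15 − 1)!/2 = 43589145600 labelled Hamiltonian cycles.
For each such Hamiltonian cycle H, let X_H = 1 if all 15 edges of H are present in G. Then P[X_H = 1] = p^{15} = (4/5)^{15} = 1073741824/30517578125.
Summing the indicators: E[X] = Σ_H E[X_H] = 43589145600 · p^{15} = 43589145600 · 1073741824/30517578125 = 1872139548125822976/1220703125.
Numerically: E[X] ≈ 1.53e+09.

E[X] = 43589145600 · (4/5)^{15} = 1872139548125822976/1220703125 ≈ 1.53e+09.


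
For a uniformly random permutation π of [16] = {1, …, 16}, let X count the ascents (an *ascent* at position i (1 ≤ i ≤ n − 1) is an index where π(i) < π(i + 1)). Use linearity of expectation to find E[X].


Write X = Σ X_I over i = 1, …, 15, with X_I the indicator of one ascent.
There are 15 indicators.
For each fixed i, the pair (π(i), π(i+1)) is a uniformly random ordered pair of distinct values from {1, …, 16}; by symmetry P[π(i) < π(i+1)] = 1/2.
By linearity: E[X] = 15 · (1/2) = (16 − 1) · (1/2) = 15/2 ≈ 7.50000.

E[X] = 15/2 = 7.50000.


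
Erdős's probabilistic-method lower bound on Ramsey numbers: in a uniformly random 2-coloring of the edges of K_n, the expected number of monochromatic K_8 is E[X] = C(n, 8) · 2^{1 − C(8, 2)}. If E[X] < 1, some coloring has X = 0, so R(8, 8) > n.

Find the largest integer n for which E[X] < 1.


We need C(n, 8) · 2^{1 − 28} < 1, i.e. C(n, 8) < 2^{28 − 1} = 134217728.
Check values of n near the boundary:
  n = 39: C(39, 8) = 61523748; 61523748 < 134217728? YES
  n = 40: C(40, 8) = 76904685; 76904685 < 134217728? YES
  n = 41: C(41, 8) = 95548245; 95548245 < 134217728? YES
  n = 42: C(42, 8) = 118030185; 118030185 < 134217728? YES
  n = 43: C(43, 8) = 145008513; 145008513 < 134217728? NO
The largest n with C(n, 8) < 134217728 is n = 42 (where E[X] = 118030185/134217728 ≈ 0.879393). Hence R(8, 8) > 42, i.e. R(8, 8) ≥ 43.

Largest n = 42; hence R(8, 8) > 42.


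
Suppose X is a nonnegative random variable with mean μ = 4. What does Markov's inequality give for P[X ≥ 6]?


μ = E[X] = 4, a = 6.
Markov: P[X ≥ 6] ≤ μ/a = (4)/6 = 2/3.
Numerically: ≈ 0.6667.
(Since a = 6 > μ = 4.0000, the bound 2/3 is < 1 and informative.)

P[X ≥ 6] ≤ 2/3 ≈ 0.6667.


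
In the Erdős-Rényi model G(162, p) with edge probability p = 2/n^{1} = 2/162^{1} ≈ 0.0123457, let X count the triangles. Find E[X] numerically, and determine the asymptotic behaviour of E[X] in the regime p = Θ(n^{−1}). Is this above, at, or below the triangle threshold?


Number of potential triangles: C(162, 3) = 695520.
Each occurs with probability p³ ≈ (0.0123457)³ ≈ 1.88167642e-06.
By linearity: E[X] = C(162, 3)·p³ ≈ 695520 · 1.88167642e-06 ≈ 1.308744.
Here α = 1, so p = 2/n is exactly at the triangle threshold p ~ 1/n. Asymptotically E[X] → c³/6 = 2³/6 = 4/3 ≈ 1.333333, a bounded constant. In this regime the triangle count is asymptotically Poisson(c³/6).

E[X] ≈ 1.308744; in regime p = Θ(1/n^{1}) E[X] stays bounded (at the triangle threshold p ~ 1/n).


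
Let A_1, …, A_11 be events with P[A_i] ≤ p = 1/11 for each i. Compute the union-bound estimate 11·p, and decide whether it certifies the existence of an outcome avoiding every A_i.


Union bound: P[∪_{i=1}^{11} A_i] ≤ Σ_i P[A_i] ≤ 11·p = 11·(1/11) = 1.
Numerically: 1 ≈ 1.0000.
Is 1 < 1? NO.
Since the bound 1 is ≥ 1, the union bound is uninformative here; it does NOT by itself certify existence.

11·p = 1 ≈ 1.0000; existence NOT certified by the union bound.


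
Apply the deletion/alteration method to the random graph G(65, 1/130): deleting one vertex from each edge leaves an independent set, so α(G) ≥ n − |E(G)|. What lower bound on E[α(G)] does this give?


E[|E(G)|] = C(65, 2)·p = 2080 · (1/130) = 16.
E[α(G)] ≥ n − E[|E(G)|] = 65 − 16 = 49.
Numerically: ≈ 49.000.
(This is only a lower bound; the true E[α(G)] may be larger.)

E[α(G)] ≥ 49 ≈ 49.000.


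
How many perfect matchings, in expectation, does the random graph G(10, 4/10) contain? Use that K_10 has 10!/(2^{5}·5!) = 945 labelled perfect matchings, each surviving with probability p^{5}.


K_10 has 10!/(2^{5}·5!) = 945 labelled perfect matchings.
For each such perfect matching H, let X_H = 1 if all 5 edges of H are present in G. Then P[X_H = 1] = p^{5} = (2/5)^{5} = 32/3125.
Summing the indicators: E[X] = Σ_H E[X_H] = 945 · p^{5} = 945 · 32/3125 = 6048/625.
Numerically: E[X] ≈ 9.68.

E[X] = 945 · (2/5)^{5} = 6048/625 ≈ 9.68.


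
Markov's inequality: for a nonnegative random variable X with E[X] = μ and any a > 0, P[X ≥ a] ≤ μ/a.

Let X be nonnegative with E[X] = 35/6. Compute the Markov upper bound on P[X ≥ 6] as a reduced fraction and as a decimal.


μ = E[X] = 35/6, a = 6.
Markov: P[X ≥ 6] ≤ μ/a = (35/6)/6 = 35/36.
Numerically: ≈ 0.972222.
(Since a = 6 > μ = 5.833333, the bound 35/36 is < 1 and informative.)

P[X ≥ 6] ≤ 35/36 ≈ 0.972222.


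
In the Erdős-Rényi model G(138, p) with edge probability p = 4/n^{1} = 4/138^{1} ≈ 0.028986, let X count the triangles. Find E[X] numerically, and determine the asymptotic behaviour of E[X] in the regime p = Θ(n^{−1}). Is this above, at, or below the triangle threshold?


Number of potential triangles: C(138, 3) = 428536.
Each occurs with probability p³ ≈ (0.028986)³ ≈ 2.4352453e-05.
By linearity: E[X] = C(138, 3)·p³ ≈ 428536 · 2.4352453e-05 ≈ 10.43590.
Here α = 1, so p = 4/n is exactly at the triangle threshold p ~ 1/n. Asymptotically E[X] → c³/6 = 4³/6 = 32/3 ≈ 10.66667, a bounded constant. In this regime the triangle count is asymptotically Poisson(c³/6).

E[X] ≈ 10.43590; in regime p = Θ(1/n^{1}) E[X] stays bounded (at the triangle threshold p ~ 1/n).


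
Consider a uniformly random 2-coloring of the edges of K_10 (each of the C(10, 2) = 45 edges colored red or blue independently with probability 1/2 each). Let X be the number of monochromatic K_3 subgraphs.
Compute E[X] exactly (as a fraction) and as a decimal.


Let X = Σ_S X_S over the C(10, 3) = 120 subsets S of size 3, where X_S = 1 if the K_3 on S is monochromatic.
For a fixed S, the K_3 on S has C(3, 2) = 3 edges. P[all 3 edges red] = (1/2)^3, and likewise for blue, so P[monochromatic] = 2·(1/2)^3 = 2^{1 − 3} = 1/4.
Summing: E[X] = C(10, 3) · 2^{1 − 3} = 120 · 1/4 = 30.
Numerically: E[X] ≈ 30.00000.

E[X] = C(10,3)·2^(1−C(3,2)) = 30 ≈ 30.00000.


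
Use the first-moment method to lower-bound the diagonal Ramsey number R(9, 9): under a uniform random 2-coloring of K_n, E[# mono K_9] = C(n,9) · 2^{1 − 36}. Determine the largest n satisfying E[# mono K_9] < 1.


We need C(n, 9) · 2^{1 − 36} < 1, i.e. C(n, 9) < 2^{36 − 1} = 34359738368.
Check values of n near the boundary:
  n = 59: C(59, 9) = 12565671261; 12565671261 < 34359738368? YES
  n = 60: C(60, 9) = 14783142660; 14783142660 < 34359738368? YES
  n = 61: C(61, 9) = 17341763505; 17341763505 < 34359738368? YES
  n = 62: C(62, 9) = 20286591270; 20286591270 < 34359738368? YES
  n = 63: C(63, 9) = 23667689815; 23667689815 < 34359738368? YES
  n = 64: C(64, 9) = 27540584512; 27540584512 < 34359738368? YES
  n = 65: C(65, 9) = 31966749880; 31966749880 < 34359738368? YES
  n = 66: C(66, 9) = 37014131440; 37014131440 < 34359738368? NO
  n = 67: C(67, 9) = 42757703560; 42757703560 < 34359738368? NO
  n = 68: C(68, 9) = 49280065120; 49280065120 < 34359738368? NO
The largest n with C(n, 9) < 34359738368 is n = 65 (where E[X] = 3995843735/4294967296 ≈ 0.930355). Hence R(9, 9) > 65, i.e. R(9, 9) ≥ 66.

Largest n = 65; hence R(9, 9) > 65.


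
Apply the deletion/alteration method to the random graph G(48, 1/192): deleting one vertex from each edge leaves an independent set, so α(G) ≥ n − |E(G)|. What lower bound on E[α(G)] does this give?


E[|E(G)|] = C(48, 2)·p = 1128 · (1/192) = 47/8.
E[α(G)] ≥ n − E[|E(G)|] = 48 − 47/8 = 337/8.
Numerically: ≈ 42.125000.
(This is only a lower bound; the true E[α(G)] may be larger.)

E[α(G)] ≥ 337/8 ≈ 42.125000.


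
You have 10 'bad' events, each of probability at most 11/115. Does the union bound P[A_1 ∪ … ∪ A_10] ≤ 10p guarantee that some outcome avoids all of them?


Union bound: P[∪_{i=1}^{10} A_i] ≤ Σ_i P[A_i] ≤ 10·p = 10·(11/115) = 22/23.
Numerically: 22/23 ≈ 0.956522.
Is 22/23 < 1? YES.
Since P[∪ A_i] ≤ 22/23 < 1, the complement has P[∩ A_i^c] ≥ 1 − 22/23 = 1/23 > 0, so some outcome avoids every A_i.

10·p = 22/23 ≈ 0.956522; existence CERTIFIED by the union bound.


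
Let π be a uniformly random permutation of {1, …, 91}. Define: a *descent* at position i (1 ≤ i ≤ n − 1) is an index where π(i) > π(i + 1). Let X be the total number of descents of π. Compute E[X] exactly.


Write X = Σ X_I over i = 1, …, 90, with X_I the indicator of one descent.
There are 90 indicators.
For each fixed i, the pair (π(i), π(i+1)) is a uniformly random ordered pair of distinct values from {1, …, 91}; by symmetry P[π(i) > π(i+1)] = 1/2.
By linearity: E[X] = 90 · (1/2) = (91 − 1) · (1/2) = 45 ≈ 45.00000.

E[X] = 45 = 45.00000.


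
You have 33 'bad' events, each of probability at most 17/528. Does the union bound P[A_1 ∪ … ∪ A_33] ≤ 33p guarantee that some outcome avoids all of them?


Union bound: P[∪_{i=1}^{33} A_i] ≤ Σ_i P[A_i] ≤ 33·p = 33·(17/528) = 17/16.
Numerically: 17/16 ≈ 1.0625.
Is 17/16 < 1? NO.
Since the bound 17/16 is ≥ 1, the union bound is uninformative here; it does NOT by itself certify existence.

33·p = 17/16 ≈ 1.0625; existence NOT certified by the union bound.


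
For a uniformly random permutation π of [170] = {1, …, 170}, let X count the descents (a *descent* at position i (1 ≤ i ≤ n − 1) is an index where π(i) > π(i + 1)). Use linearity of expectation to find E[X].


Write X = Σ X_I over i = 1, …, 169, with X_I the indicator of one descent.
There are 169 indicators.
For each fixed i, the pair (π(i), π(i+1)) is a uniformly random ordered pair of distinct values from {1, …, 170}; by symmetry P[π(i) > π(i+1)] = 1/2.
By linearity: E[X] = 169 · (1/2) = (170 − 1) · (1/2) = 169/2 ≈ 84.50000.

E[X] = 169/2 = 84.50000.


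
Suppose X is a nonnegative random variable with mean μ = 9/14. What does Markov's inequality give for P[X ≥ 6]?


μ = E[X] = 9/14, a = 6.
Markov: P[X ≥ 6] ≤ μ/a = (9/14)/6 = 3/28.
Numerically: ≈ 0.107143.
(Since a = 6 > μ = 0.642857, the bound 3/28 is < 1 and informative.)

P[X ≥ 6] ≤ 3/28 ≈ 0.107143.


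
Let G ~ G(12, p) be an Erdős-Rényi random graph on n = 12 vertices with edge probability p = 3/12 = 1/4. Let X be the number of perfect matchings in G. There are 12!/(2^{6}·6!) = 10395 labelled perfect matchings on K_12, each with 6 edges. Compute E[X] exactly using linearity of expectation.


K_12 has 12!/(2^{6}·6!) = 10395 labelled perfect matchings.
For each such perfect matching H, let X_H = 1 if all 6 edges of H are present in G. Then P[X_H = 1] = p^{6} = (1/4)^{6} = 1/4096.
By linearity: E[X] = Σ_H E[X_H] = 10395 · p^{6} = 10395 · 1/4096 = 10395/4096.
Numerically: E[X] ≈ 2.538.

E[X] = 10395 · (1/4)^{6} = 10395/4096 ≈ 2.538.


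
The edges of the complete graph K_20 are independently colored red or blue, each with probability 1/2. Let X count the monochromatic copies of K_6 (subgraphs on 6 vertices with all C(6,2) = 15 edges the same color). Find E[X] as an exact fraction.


Let X = Σ_S X_S over the C(20, 6) = 38760 subsets S of size 6, where X_S = 1 if the K_6 on S is monochromatic.
For a fixed S, the K_6 on S has C(6, 2) = 15 edges. P[all 15 edges red] = (1/2)^15, and likewise for blue, so P[monochromatic] = 2·(1/2)^15 = 2^{1 − 15} = 1/16384.
Summing: E[X] = C(20, 6) · 2^{1 − 15} = 38760 · 1/16384 = 4845/2048.
Numerically: E[X] ≈ 2.36572.

E[X] = C(20,6)·2^(1−C(6,2)) = 4845/2048 ≈ 2.36572.


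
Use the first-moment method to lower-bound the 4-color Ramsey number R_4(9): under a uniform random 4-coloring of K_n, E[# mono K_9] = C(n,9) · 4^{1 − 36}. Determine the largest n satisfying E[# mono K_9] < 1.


We need C(n, 9) · 4^{1 − 36} < 1, i.e. C(n, 9) < 4^{36 − 1} = 1180591620717411303424.
Check values of n near the boundary:
  n = 913: C(913, 9) = 1167605542753639808390; 1167605542753639808390 < 1180591620717411303424? YES
  n = 914: C(914, 9) = 1179217089587653905932; 1179217089587653905932 < 1180591620717411303424? YES
  n = 915: C(915, 9) = 1190931166636537885130; 1190931166636537885130 < 1180591620717411303424? NO
  n = 916: C(916, 9) = 1202748565202942340440; 1202748565202942340440 < 1180591620717411303424? NO
  n = 917: C(917, 9) = 1214670081818390006810; 1214670081818390006810 < 1180591620717411303424? NO
The largest n with C(n, 9) < 1180591620717411303424 is n = 914 (where E[X] = 294804272396913476483/295147905179352825856 ≈ 0.99884). Hence R_4(9) > 914, i.e. R_4(9) ≥ 915.

Largest n = 914; hence R_4(9) > 914.


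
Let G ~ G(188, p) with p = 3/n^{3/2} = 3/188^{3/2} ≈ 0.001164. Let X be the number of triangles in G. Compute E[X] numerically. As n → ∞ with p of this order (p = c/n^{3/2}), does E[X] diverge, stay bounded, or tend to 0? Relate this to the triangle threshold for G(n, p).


Number of potential triangles: C(188, 3) = 1089836.
Each occurs with probability p³ ≈ (0.001164)³ ≈ 1.576353e-09.
By linearity: E[X] = C(188, 3)·p³ ≈ 1089836 · 1.576353e-09 ≈ 0.0017.
Since α = 3/2 > 1, p = c/n^{3/2} = o(1/n) is below the triangle threshold p ~ 1/n. Asymptotically E[X] ~ (c³/6)·n^{3(1−α)} = (3³/6)·n^{-1.5} → 0, so by Markov's inequality G has no triangles w.h.p.

E[X] ≈ 0.0017; in regime p = Θ(1/n^{3/2}) E[X] tends to 0 (below the triangle threshold p ~ 1/n).


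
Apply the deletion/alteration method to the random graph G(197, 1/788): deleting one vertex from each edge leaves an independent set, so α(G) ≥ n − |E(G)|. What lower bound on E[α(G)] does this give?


E[|E(G)|] = C(197, 2)·p = 19306 · (1/788) = 49/2.
E[α(G)] ≥ n − E[|E(G)|] = 197 − 49/2 = 345/2.
Numerically: ≈ 172.5000.
(This is only a lower bound; the true E[α(G)] may be larger.)

E[α(G)] ≥ 345/2 ≈ 172.5000.


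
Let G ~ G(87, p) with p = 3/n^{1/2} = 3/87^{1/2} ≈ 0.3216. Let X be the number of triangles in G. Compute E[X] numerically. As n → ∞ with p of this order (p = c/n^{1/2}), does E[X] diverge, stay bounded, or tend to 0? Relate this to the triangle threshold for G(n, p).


Number of potential triangles: C(87, 3) = 105995.
Each occurs with probability p³ ≈ (0.3216)³ ≈ 3.327246e-02.
By linearity: E[X] = C(87, 3)·p³ ≈ 105995 · 3.327246e-02 ≈ 3526.7142.
Since α = 1/2 < 1, p = c/n^{1/2} ≫ 1/n is above the triangle threshold p ~ 1/n. Asymptotically E[X] ~ (c³/6)·n^{3(1−α)} = (3³/6)·n^{1.5} → ∞; triangles are abundant w.h.p.

E[X] ≈ 3526.7142; in regime p = Θ(1/n^{1/2}) E[X] diverges (above the triangle threshold p ~ 1/n).


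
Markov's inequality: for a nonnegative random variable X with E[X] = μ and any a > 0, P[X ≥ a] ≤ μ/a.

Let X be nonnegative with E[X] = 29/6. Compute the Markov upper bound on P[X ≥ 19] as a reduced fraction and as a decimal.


μ = E[X] = 29/6, a = 19.
Markov: P[X ≥ 19] ≤ μ/a = (29/6)/19 = 29/114.
Numerically: ≈ 0.2544.
(Since a = 19 > μ = 4.8333, the bound 29/114 is < 1 and informative.)

P[X ≥ 19] ≤ 29/114 ≈ 0.2544.


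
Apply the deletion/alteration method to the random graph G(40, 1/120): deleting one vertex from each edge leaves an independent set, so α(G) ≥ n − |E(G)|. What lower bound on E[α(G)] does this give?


E[|E(G)|] = C(40, 2)·p = 780 · (1/120) = 13/2.
E[α(G)] ≥ n − E[|E(G)|] = 40 − 13/2 = 67/2.
Numerically: ≈ 33.500.
(This is only a lower bound; the true E[α(G)] may be larger.)

E[α(G)] ≥ 67/2 ≈ 33.500.


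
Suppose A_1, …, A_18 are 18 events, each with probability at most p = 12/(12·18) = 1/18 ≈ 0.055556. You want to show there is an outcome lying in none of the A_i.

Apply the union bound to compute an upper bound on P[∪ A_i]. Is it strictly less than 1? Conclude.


Union bound: P[∪_{i=1}^{18} A_i] ≤ Σ_i P[A_i] ≤ 18·p = 18·(1/18) = 1.
Numerically: 1 ≈ 1.000000.
Is 1 < 1? NO.
Since the bound 1 is ≥ 1, the union bound is uninformative here; it does NOT by itself certify existence.

18·p = 1 ≈ 1.000000; existence NOT certified by the union bound.


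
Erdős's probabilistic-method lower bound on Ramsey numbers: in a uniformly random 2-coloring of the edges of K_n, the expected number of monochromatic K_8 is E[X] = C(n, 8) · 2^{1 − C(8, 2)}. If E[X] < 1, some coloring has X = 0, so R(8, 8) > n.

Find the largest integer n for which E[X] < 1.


We need C(n, 8) · 2^{1 − 28} < 1, i.e. C(n, 8) < 2^{28 − 1} = 134217728.
Check values of n near the boundary:
  n = 41: C(41, 8) = 95548245; 95548245 < 134217728? YES
  n = 42: C(42, 8) = 118030185; 118030185 < 134217728? YES
  n = 43: C(43, 8) = 145008513; 145008513 < 134217728? NO
  n = 44: C(44, 8) = 177232627; 177232627 < 134217728? NO
  n = 45: C(45, 8) = 215553195; 215553195 < 134217728? NO
The largest n with C(n, 8) < 134217728 is n = 42 (where E[X] = 118030185/134217728 ≈ 0.879). Hence R(8, 8) > 42, i.e. R(8, 8) ≥ 43.

Largest n = 42; hence R(8, 8) > 42.


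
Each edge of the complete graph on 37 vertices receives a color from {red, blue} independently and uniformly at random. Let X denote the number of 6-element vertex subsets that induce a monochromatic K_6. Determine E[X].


Let X = Σ_S X_S over the C(37, 6) = 2324784 subsets S of size 6, where X_S = 1 if the K_6 on S is monochromatic.
For a fixed S, the K_6 on S has C(6, 2) = 15 edges. P[all 15 edges red] = (1/2)^15, and likewise for blue, so P[monochromatic] = 2·(1/2)^15 = 2^{1 − 15} = 1/16384.
Summing: E[X] = C(37, 6) · 2^{1 − 15} = 2324784 · 1/16384 = 145299/1024.
Numerically: E[X] ≈ 141.894.

E[X] = C(37,6)·2^(1−C(6,2)) = 145299/1024 ≈ 141.894.


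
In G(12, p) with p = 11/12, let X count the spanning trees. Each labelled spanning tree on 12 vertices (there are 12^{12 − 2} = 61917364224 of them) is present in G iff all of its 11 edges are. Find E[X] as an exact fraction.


K_12 has 12^{12 − 2} = 61917364224 labelled spanning trees.
For each such spanning tree H, let X_H = 1 if all 11 edges of H are present in G. Then P[X_H = 1] = p^{11} = (11/12)^{11} = 285311670611/743008370688.
Summing the indicators: E[X] = Σ_H E[X_H] = 61917364224 · p^{11} = 61917364224 · 285311670611/743008370688 = 285311670611/12.
Numerically: E[X] ≈ 2.3776e+10.

E[X] = 61917364224 · (11/12)^{11} = 285311670611/12 ≈ 2.3776e+10.


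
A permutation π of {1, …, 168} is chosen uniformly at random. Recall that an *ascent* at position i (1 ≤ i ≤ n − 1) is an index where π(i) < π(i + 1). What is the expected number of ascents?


Write X = Σ X_I over i = 1, …, 167, with X_I the indicator of one ascent.
There are 167 indicators.
For each fixed i, the pair (π(i), π(i+1)) is a uniformly random ordered pair of distinct values from {1, …, 168}; by symmetry P[π(i) < π(i+1)] = 1/2.
By linearity: E[X] = 167 · (1/2) = (168 − 1) · (1/2) = 167/2 ≈ 83.500.

E[X] = 167/2 = 83.500.


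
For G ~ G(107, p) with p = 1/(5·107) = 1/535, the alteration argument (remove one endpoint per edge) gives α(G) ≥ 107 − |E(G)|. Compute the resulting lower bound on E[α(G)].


E[|E(G)|] = C(107, 2)·p = 5671 · (1/535) = 53/5.
E[α(G)] ≥ n − E[|E(G)|] = 107 − 53/5 = 482/5.
Numerically: ≈ 96.400000.
(This is only a lower bound; the true E[α(G)] may be larger.)

E[α(G)] ≥ 482/5 ≈ 96.400000.


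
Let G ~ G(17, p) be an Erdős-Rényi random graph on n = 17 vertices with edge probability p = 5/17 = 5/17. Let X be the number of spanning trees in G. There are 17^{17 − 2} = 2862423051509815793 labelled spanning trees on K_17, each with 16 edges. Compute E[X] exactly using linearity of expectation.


K_17 has 17^{17 − 2} = 2862423051509815793 labelled spanning trees.
For each such spanning tree H, let X_H = 1 if all 16 edges of H are present in G. Then P[X_H = 1] = p^{16} = (5/17)^{16} = 152587890625/48661191875666868481.
Summing the indicators: E[X] = Σ_H E[X_H] = 2862423051509815793 · p^{16} = 2862423051509815793 · 152587890625/48661191875666868481 = 152587890625/17.
Numerically: E[X] ≈ 8.9758e+09.

E[X] = 2862423051509815793 · (5/17)^{16} = 152587890625/17 ≈ 8.9758e+09.


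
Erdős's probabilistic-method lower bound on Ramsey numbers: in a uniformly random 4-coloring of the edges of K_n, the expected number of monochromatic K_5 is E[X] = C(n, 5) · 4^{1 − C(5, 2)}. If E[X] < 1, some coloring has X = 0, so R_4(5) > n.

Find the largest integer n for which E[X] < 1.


We need C(n, 5) · 4^{1 − 10} < 1, i.e. C(n, 5) < 4^{10 − 1} = 262144.
Check values of n near the boundary:
  n = 27: C(27, 5) = 80730; 80730 < 262144? YES
  n = 28: C(28, 5) = 98280; 98280 < 262144? YES
  n = 29: C(29, 5) = 118755; 118755 < 262144? YES
  n = 30: C(30, 5) = 142506; 142506 < 262144? YES
  n = 31: C(31, 5) = 169911; 169911 < 262144? YES
  n = 32: C(32, 5) = 201376; 201376 < 262144? YES
  n = 33: C(33, 5) = 237336; 237336 < 262144? YES
  n = 34: C(34, 5) = 278256; 278256 < 262144? NO
  n = 35: C(35, 5) = 324632; 324632 < 262144? NO
  n = 36: C(36, 5) = 376992; 376992 < 262144? NO
The largest n with C(n, 5) < 262144 is n = 33 (where E[X] = 29667/32768 ≈ 0.905). Hence R_4(5) > 33, i.e. R_4(5) ≥ 34.

Largest n = 33; hence R_4(5) > 33.


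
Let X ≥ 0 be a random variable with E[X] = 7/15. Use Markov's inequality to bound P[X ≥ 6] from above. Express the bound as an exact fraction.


μ = E[X] = 7/15, a = 6.
Markov: P[X ≥ 6] ≤ μ/a = (7/15)/6 = 7/90.
Numerically: ≈ 0.078.
(Since a = 6 > μ = 0.467, the bound 7/90 is < 1 and informative.)

P[X ≥ 6] ≤ 7/90 ≈ 0.078.


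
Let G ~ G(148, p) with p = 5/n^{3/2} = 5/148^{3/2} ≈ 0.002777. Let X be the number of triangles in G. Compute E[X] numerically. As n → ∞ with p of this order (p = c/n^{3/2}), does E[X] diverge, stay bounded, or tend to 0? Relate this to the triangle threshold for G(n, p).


Number of potential triangles: C(148, 3) = 529396.
Each occurs with probability p³ ≈ (0.002777)³ ≈ 2.1415701e-08.
By linearity: E[X] = C(148, 3)·p³ ≈ 529396 · 2.1415701e-08 ≈ 0.01134.
Since α = 3/2 > 1, p = c/n^{3/2} = o(1/n) is below the triangle threshold p ~ 1/n. Asymptotically E[X] ~ (c³/6)·n^{3(1−α)} = (5³/6)·n^{-1.5} → 0, so by Markov's inequality G has no triangles w.h.p.

E[X] ≈ 0.01134; in regime p = Θ(1/n^{3/2}) E[X] tends to 0 (below the triangle threshold p ~ 1/n).


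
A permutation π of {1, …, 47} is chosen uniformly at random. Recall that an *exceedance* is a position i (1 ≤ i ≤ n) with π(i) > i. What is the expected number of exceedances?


Write X = Σ_{i=1}^{47} X_i, where X_i = 1_{π(i) > i}.
For each fixed i, π(i) is uniform over {1, …, 47} (marginal of a uniform permutation), so P[π(i) > i] = (n − i)/n. Summing: Σ_{i=1}^{47} (n − i)/n = (0 + 1 + … + 46)/47 = 47(47 − 1)/(2·47) = (47 − 1)/2.
Hence E[X] = Σ_{i=1}^{47} (47 − i)/47 = 23 ≈ 23.00000.

E[X] = 23 = 23.00000.


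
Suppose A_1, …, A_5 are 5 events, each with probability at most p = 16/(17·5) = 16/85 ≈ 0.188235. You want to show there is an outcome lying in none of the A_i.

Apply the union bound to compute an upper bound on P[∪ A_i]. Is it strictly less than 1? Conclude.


Union bound: P[∪_{i=1}^{5} A_i] ≤ Σ_i P[A_i] ≤ 5·p = 5·(16/85) = 16/17.
Numerically: 16/17 ≈ 0.941176.
Is 16/17 < 1? YES.
Since P[∪ A_i] ≤ 16/17 < 1, the complement has P[∩ A_i^c] ≥ 1 − 16/17 = 1/17 > 0, so some outcome avoids every A_i.

5·p = 16/17 ≈ 0.941176; existence CERTIFIED by the union bound.


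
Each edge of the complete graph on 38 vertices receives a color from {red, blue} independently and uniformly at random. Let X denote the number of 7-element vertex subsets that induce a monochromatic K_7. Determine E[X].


Let X = Σ_S X_S over the C(38, 7) = 12620256 subsets S of size 7, where X_S = 1 if the K_7 on S is monochromatic.
For a fixed S, the K_7 on S has C(7, 2) = 21 edges. P[all 21 edges red] = (1/2)^21, and likewise for blue, so P[monochromatic] = 2·(1/2)^21 = 2^{1 − 21} = 1/1048576.
By linearity of expectation: E[X] = C(38, 7) · 2^{1 − 21} = 12620256 · 1/1048576 = 394383/32768.
Numerically: E[X] ≈ 12.036.

E[X] = C(38,7)·2^(1−C(7,2)) = 394383/32768 ≈ 12.036.


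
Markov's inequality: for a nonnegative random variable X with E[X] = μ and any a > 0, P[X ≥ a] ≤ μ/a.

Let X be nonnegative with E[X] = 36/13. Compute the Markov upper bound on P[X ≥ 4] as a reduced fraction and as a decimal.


μ = E[X] = 36/13, a = 4.
Markov: P[X ≥ 4] ≤ μ/a = (36/13)/4 = 9/13.
Numerically: ≈ 0.6923.
(Since a = 4 > μ = 2.7692, the bound 9/13 is < 1 and informative.)

P[X ≥ 4] ≤ 9/13 ≈ 0.6923.


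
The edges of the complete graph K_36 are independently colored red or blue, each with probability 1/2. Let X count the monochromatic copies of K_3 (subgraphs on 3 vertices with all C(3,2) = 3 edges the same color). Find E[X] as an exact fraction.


Let X = Σ_S X_S over the C(36, 3) = 7140 subsets S of size 3, where X_S = 1 if the K_3 on S is monochromatic.
For a fixed S, the K_3 on S has C(3, 2) = 3 edges. P[all 3 edges red] = (1/2)^3, and likewise for blue, so P[monochromatic] = 2·(1/2)^3 = 2^{1 − 3} = 1/4.
Summing: E[X] = C(36, 3) · 2^{1 − 3} = 7140 · 1/4 = 1785.
Numerically: E[X] ≈ 1785.0000.

E[X] = C(36,3)·2^(1−C(3,2)) = 1785 ≈ 1785.0000.


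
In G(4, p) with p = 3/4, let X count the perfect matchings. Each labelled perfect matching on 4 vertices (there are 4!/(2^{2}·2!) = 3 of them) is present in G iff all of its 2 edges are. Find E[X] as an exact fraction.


K_4 has 4!/(2^{2}·2!) = 3 labelled perfect matchings.
For each such perfect matching H, let X_H = 1 if all 2 edges of H are present in G. Then P[X_H = 1] = p^{2} = (3/4)^{2} = 9/16.
By linearity of expectation: E[X] = Σ_H E[X_H] = 3 · p^{2} = 3 · 9/16 = 27/16.
Numerically: E[X] ≈ 1.6875.

E[X] = 3 · (3/4)^{2} = 27/16 ≈ 1.6875.


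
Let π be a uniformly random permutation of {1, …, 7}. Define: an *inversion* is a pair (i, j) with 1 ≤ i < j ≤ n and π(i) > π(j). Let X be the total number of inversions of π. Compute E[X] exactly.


Write X = Σ X_I over the C(7, 2) = 21 pairs i < j, with X_I the indicator of one inversion.
There are 21 indicators.
For each fixed pair i < j, the values π(i) and π(j) are two distinct elements of {1, …, 7} in uniformly random order; by symmetry P[π(i) > π(j)] = 1/2.
By linearity: E[X] = 21 · (1/2) = C(7, 2) · (1/2) = 21/2 = 21/2 ≈ 10.500000.

E[X] = 21/2 = 10.500000.


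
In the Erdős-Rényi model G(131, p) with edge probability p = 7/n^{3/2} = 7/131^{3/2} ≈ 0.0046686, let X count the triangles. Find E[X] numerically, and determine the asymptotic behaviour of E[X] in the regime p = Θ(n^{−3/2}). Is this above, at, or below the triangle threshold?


Number of potential triangles: C(131, 3) = 366145.
Each occurs with probability p³ ≈ (0.0046686)³ ≈ 1.0175911e-07.
By linearity: E[X] = C(131, 3)·p³ ≈ 366145 · 1.0175911e-07 ≈ 0.03726.
Since α = 3/2 > 1, p = c/n^{3/2} = o(1/n) is below the triangle threshold p ~ 1/n. Asymptotically E[X] ~ (c³/6)·n^{3(1−α)} = (7³/6)·n^{-1.5} → 0, so by Markov's inequality G has no triangles w.h.p.

E[X] ≈ 0.03726; in regime p = Θ(1/n^{3/2}) E[X] tends to 0 (below the triangle threshold p ~ 1/n).


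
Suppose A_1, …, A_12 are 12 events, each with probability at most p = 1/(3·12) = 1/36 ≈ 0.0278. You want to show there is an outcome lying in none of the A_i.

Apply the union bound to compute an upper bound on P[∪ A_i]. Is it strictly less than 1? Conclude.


Union bound: P[∪_{i=1}^{12} A_i] ≤ Σ_i P[A_i] ≤ 12·p = 12·(1/36) = 1/3.
Numerically: 1/3 ≈ 0.3333.
Is 1/3 < 1? YES.
Since P[∪ A_i] ≤ 1/3 < 1, the complement has P[∩ A_i^c] ≥ 1 − 1/3 = 2/3 > 0, so some outcome avoids every A_i.

12·p = 1/3 ≈ 0.3333; existence CERTIFIED by the union bound.


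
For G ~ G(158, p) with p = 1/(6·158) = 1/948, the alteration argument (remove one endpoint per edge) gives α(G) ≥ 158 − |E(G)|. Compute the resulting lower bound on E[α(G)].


E[|E(G)|] = C(158, 2)·p = 12403 · (1/948) = 157/12.
E[α(G)] ≥ n − E[|E(G)|] = 158 − 157/12 = 1739/12.
Numerically: ≈ 144.9167.
(This is only a lower bound; the true E[α(G)] may be larger.)

E[α(G)] ≥ 1739/12 ≈ 144.9167.


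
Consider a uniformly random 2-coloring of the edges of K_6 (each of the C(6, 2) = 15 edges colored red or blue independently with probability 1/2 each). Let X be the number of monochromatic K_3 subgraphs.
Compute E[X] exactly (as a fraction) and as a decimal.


Let X = Σ_S X_S over the C(6, 3) = 20 subsets S of size 3, where X_S = 1 if the K_3 on S is monochromatic.
For a fixed S, the K_3 on S has C(3, 2) = 3 edges. P[all 3 edges red] = (1/2)^3, and likewise for blue, so P[monochromatic] = 2·(1/2)^3 = 2^{1 − 3} = 1/4.
By linearity of expectation: E[X] = C(6, 3) · 2^{1 − 3} = 20 · 1/4 = 5.
Numerically: E[X] ≈ 5.00000.

E[X] = C(6,3)·2^(1−C(3,2)) = 5 ≈ 5.00000.


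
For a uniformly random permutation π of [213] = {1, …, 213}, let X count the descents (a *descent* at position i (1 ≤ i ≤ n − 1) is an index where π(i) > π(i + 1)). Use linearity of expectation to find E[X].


Write X = Σ X_I over i = 1, …, 212, with X_I the indicator of one descent.
There are 212 indicators.
For each fixed i, the pair (π(i), π(i+1)) is a uniformly random ordered pair of distinct values from {1, …, 213}; by symmetry P[π(i) > π(i+1)] = 1/2.
By linearity: E[X] = 212 · (1/2) = (213 − 1) · (1/2) = 106 ≈ 106.000.

E[X] = 106 = 106.000.


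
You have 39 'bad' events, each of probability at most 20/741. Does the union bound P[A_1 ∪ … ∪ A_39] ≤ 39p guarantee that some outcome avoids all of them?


Union bound: P[∪_{i=1}^{39} A_i] ≤ Σ_i P[A_i] ≤ 39·p = 39·(20/741) = 20/19.
Numerically: 20/19 ≈ 1.052632.
Is 20/19 < 1? NO.
Since the bound 20/19 is ≥ 1, the union bound is uninformative here; it does NOT by itself certify existence.

39·p = 20/19 ≈ 1.052632; existence NOT certified by the union bound.


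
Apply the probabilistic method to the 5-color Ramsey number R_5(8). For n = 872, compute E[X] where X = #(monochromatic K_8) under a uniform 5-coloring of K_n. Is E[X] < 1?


E[X] = C(872, 8) · 5^{1 − 28} = 8028343903111291045 · 5^{−27} = 8028343903111291045/7450580596923828125.
As a reduced fraction: E[X] = 1605668780622258209/1490116119384765625 ≈ 1.077546.
Is E[X] < 1? NO.
Since E[X] ≥ 1, the first-moment bound is inconclusive at n = 872; it does NOT by itself certify R_5(8) > 872.

E[X] = 1605668780622258209/1490116119384765625 ≈ 1.077546; E[X] ≥ 1; first-moment method inconclusive here.


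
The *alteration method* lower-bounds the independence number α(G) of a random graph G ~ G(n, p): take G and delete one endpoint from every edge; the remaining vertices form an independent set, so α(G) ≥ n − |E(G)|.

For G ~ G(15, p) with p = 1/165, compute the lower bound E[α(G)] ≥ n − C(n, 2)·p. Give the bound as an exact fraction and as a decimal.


E[|E(G)|] = C(15, 2)·p = 105 · (1/165) = 7/11.
E[α(G)] ≥ n − E[|E(G)|] = 15 − 7/11 = 158/11.
Numerically: ≈ 14.364.
(This is only a lower bound; the true E[α(G)] may be larger.)

E[α(G)] ≥ 158/11 ≈ 14.364.


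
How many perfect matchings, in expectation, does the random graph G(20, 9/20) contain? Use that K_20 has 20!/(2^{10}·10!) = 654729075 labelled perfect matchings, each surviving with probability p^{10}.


K_20 has 20!/(2^{10}·10!) = 654729075 labelled perfect matchings.
For each such perfect matching H, let X_H = 1 if all 10 edges of H are present in G. Then P[X_H = 1] = p^{10} = (9/20)^{10} = 3486784401/10240000000000.
By linearity of expectation: E[X] = Σ_H E[X_H] = 654729075 · p^{10} = 654729075 · 3486784401/10240000000000 = 91315965023646363/409600000000.
Numerically: E[X] ≈ 2.23e+05.

E[X] = 654729075 · (9/20)^{10} = 91315965023646363/409600000000 ≈ 2.23e+05.
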